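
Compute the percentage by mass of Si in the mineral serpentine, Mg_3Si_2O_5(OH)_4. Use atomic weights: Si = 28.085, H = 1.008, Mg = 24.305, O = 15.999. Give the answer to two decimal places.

20.27 mass %

Formula mass = 3×24.305 + 2×28.085 + 9×15.999 + 4×1.008 = 277.108 g/mol, of which 56.170 g is Si.
So Si makes up 56.170/277.108 = 0.2027 of the mass, i.e. 20.27%.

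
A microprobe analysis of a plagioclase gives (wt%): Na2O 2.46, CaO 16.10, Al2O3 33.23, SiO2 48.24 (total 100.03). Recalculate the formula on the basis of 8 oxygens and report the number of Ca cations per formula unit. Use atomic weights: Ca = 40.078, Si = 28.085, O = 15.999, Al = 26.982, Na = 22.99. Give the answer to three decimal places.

Na2O: 2.46/61.979 = 0.03969 mol → 0.07938 mol Na, 0.03969 mol O.
CaO: 16.10/56.077 = 0.28711 mol → 0.28711 mol Ca, 0.28711 mol O.
Al2O3: 33.23/101.961 = 0.32591 mol → 0.65182 mol Al, 0.97773 mol O.
SiO2: 48.24/60.083 = 0.80289 mol → 0.80289 mol Si, 1.60578 mol O.
Total oxygen = 2.91031 mol. Normalization factor = 8/2.91031 = 2.74885.
Ca per 8 O = 0.28711 × 2.74885 = 0.789.

0.789 Ca apfu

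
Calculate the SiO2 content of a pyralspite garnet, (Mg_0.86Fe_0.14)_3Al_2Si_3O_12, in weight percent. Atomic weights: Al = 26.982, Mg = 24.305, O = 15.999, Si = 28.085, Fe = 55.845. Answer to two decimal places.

43.29 wt%

M((Mg_0.86Fe_0.14)_3Al_2Si_3O_12) = 416.369 g/mol; M(SiO2) = 60.083 g/mol.
Moles SiO2 per formula unit = 3 Si ÷ 1 = 3.0000.
SiO2 fraction = (3.0000 × 60.083) / 416.369 = 180.249/416.369 = 0.4329.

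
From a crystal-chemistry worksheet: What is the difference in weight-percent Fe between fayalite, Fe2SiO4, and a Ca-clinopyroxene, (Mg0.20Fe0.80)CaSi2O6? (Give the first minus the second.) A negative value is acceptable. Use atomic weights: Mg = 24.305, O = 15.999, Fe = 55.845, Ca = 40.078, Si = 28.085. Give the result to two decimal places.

First mineral: 111.690 g Fe in 203.771 g formula = 54.81 wt% Fe.
Second mineral: 44.676 g Fe in 241.779 g formula = 18.48 wt% Fe.
54.81% − 18.48% gives a difference of 36.33 percentage points.

36.33 percentage points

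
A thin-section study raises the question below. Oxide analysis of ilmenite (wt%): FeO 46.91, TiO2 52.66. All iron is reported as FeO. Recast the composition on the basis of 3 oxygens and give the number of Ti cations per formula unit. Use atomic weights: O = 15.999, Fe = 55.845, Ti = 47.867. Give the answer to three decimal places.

46.91 wt% FeO ÷ 71.844 g/mol = 0.65294 mol, giving 0.65294 Fe and 0.65294 O.
52.66 wt% TiO2 ÷ 79.865 g/mol = 0.65936 mol, giving 0.65936 Ti and 1.31872 O.
Oxygen sums to 1.97166; scaling by 3/1.97166 = 1.52156 puts the formula on 3 O.
Ti: 0.65936 × 1.52156 = 1.003 atoms per formula unit.

1.003 Ti apfu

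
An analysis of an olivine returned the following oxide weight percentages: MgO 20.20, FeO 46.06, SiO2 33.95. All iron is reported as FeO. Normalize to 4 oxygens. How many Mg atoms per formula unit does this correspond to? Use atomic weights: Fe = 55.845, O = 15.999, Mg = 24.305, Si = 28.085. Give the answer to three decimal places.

0.882 Mg apfu

20.20 wt% MgO ÷ 40.304 g/mol = 0.50119 mol, giving 0.50119 Mg and 0.50119 O.
46.06 wt% FeO ÷ 71.844 g/mol = 0.64111 mol, giving 0.64111 Fe and 0.64111 O.
33.95 wt% SiO2 ÷ 60.083 g/mol = 0.56505 mol, giving 0.56505 Si and 1.13010 O.
Oxygen sums to 2.27240; scaling by 4/2.27240 = 1.76025 puts the formula on 4 O.
Mg: 0.50119 × 1.76025 = 0.882 atoms per formula unit.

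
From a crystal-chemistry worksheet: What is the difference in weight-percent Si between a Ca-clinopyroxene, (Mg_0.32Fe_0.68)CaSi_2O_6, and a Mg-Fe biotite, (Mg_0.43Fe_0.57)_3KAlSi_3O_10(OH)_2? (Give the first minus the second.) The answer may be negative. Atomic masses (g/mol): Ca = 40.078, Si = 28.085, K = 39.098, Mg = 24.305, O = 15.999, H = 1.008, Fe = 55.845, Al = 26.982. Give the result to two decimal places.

5.72 percentage points

Si in (Mg_0.32Fe_0.68)CaSi_2O_6: molar mass 237.994 g/mol; 2×28.085 = 56.170 g → 23.60 wt%.
Si in (Mg_0.43Fe_0.57)_3KAlSi_3O_10(OH)_2: molar mass 471.187 g/mol; 3×28.085 = 84.255 g → 17.88 wt%.
Difference = 23.60 − 17.88 = 5.72 percentage points.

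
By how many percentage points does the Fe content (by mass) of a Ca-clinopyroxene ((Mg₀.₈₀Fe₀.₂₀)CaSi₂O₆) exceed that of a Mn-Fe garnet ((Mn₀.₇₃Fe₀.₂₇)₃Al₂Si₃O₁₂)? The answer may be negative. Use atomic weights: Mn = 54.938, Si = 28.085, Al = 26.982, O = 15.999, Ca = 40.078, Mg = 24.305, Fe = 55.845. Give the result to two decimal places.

Fe in (Mg₀.₈₀Fe₀.₂₀)CaSi₂O₆: molar mass 222.855 g/mol; 0.20×55.845 = 11.169 g → 5.01 wt%.
Fe in (Mn₀.₇₃Fe₀.₂₇)₃Al₂Si₃O₁₂: molar mass 495.756 g/mol; 0.81×55.845 = 45.234 g → 9.12 wt%.
Difference = 5.01 − 9.12 = -4.11 percentage points.

-4.11 percentage points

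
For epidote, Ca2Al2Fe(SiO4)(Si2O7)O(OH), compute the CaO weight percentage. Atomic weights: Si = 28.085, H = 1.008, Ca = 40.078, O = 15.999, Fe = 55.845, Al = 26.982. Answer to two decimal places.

23.21 wt%

Formula mass = 483.215 g/mol.
2 Ca → 2.0000 mol CaO per formula unit; M(CaO) = 56.077, so CaO mass = 112.154 g.
112.154/483.215 × 100 = 23.21 wt%.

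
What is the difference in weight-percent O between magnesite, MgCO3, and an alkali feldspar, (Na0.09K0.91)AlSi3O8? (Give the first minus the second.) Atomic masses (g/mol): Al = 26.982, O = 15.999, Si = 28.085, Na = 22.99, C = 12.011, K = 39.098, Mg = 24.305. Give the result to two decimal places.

O in MgCO3: molar mass 84.313 g/mol; 3×15.999 = 47.997 g → 56.93 wt%.
O in (Na0.09K0.91)AlSi3O8: molar mass 276.877 g/mol; 8×15.999 = 127.992 g → 46.23 wt%.
Difference = 56.93 − 46.23 = 10.70 percentage points.

10.70 percentage points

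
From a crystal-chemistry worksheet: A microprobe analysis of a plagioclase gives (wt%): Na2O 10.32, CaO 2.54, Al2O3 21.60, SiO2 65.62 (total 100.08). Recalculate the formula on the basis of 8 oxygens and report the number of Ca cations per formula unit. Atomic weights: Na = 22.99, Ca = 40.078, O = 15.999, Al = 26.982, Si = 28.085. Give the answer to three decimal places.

0.120 Ca apfu

10.32 wt% Na2O ÷ 61.979 g/mol = 0.16651 mol, giving 0.33302 Na and 0.16651 O.
2.54 wt% CaO ÷ 56.077 g/mol = 0.04529 mol, giving 0.04529 Ca and 0.04529 O.
21.60 wt% Al2O3 ÷ 101.961 g/mol = 0.21185 mol, giving 0.42370 Al and 0.63555 O.
65.62 wt% SiO2 ÷ 60.083 g/mol = 1.09216 mol, giving 1.09216 Si and 2.18432 O.
Oxygen sums to 3.03167; scaling by 8/3.03167 = 2.63881 puts the formula on 8 O.
Ca: 0.04529 × 2.63881 = 0.120 atoms per formula unit.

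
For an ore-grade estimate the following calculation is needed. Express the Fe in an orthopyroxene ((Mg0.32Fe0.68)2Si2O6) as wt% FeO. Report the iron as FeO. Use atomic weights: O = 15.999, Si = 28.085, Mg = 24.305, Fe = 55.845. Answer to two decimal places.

Formula mass = 243.668 g/mol.
1.36 Fe → 1.3600 mol FeO per formula unit; M(FeO) = 71.844, so FeO mass = 97.708 g.
97.708/243.668 × 100 = 40.10 wt%.

40.10 wt%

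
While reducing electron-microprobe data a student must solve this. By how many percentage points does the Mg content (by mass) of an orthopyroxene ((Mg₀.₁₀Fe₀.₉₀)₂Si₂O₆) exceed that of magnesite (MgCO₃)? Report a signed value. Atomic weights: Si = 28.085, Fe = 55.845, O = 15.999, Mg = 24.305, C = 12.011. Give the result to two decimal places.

-26.94 percentage points

M((Mg₀.₁₀Fe₀.₉₀)₂Si₂O₆) = 257.546 g/mol, so wt% Mg = 4.861/257.546 × 100 = 1.89%.
M(MgCO₃) = 84.313 g/mol, so wt% Mg = 24.305/84.313 × 100 = 28.83%.
1.89 − 28.83 = -26.94 pp.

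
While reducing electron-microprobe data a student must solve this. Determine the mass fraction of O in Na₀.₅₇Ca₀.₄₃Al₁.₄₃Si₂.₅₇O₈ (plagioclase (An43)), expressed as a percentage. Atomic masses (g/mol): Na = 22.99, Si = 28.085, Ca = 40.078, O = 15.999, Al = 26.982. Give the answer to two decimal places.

Molar mass of Na₀.₅₇Ca₀.₄₃Al₁.₄₃Si₂.₅₇O₈: 0.57*22.99 + 0.43*40.078 + 1.43*26.982 + 2.57*28.085 + 8*15.999 = 269.093 g/mol.
Mass of O per formula unit: 8 × 15.999 = 127.992 g.
Weight fraction O = 127.992 / 269.093 = 0.4756.

47.56 weight percent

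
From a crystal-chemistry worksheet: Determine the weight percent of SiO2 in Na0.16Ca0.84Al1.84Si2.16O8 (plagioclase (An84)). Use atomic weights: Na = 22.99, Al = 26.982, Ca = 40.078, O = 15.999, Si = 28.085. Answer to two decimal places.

47.08 wt%

M(Na0.16Ca0.84Al1.84Si2.16O8) = 275.646 g/mol; M(SiO2) = 60.083 g/mol.
Moles SiO2 per formula unit = 2.16 Si ÷ 1 = 2.1600.
SiO2 fraction = (2.1600 × 60.083) / 275.646 = 129.779/275.646 = 0.4708.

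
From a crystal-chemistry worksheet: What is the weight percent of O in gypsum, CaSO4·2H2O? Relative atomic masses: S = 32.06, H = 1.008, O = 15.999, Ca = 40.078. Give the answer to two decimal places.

55.76 mass %

M(CaSO4·2H2O) = 172.164 g/mol.
O contributes 6 × 15.999 = 95.994 g per mole.
95.994/172.164 = 0.5576 → 55.76%.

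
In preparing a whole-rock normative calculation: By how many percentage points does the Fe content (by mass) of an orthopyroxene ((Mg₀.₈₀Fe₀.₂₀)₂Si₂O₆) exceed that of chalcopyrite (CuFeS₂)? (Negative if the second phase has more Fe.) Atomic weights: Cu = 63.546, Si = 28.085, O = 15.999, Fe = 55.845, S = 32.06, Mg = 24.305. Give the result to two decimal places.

-19.96 percentage points

M((Mg₀.₈₀Fe₀.₂₀)₂Si₂O₆) = 213.390 g/mol, so wt% Fe = 22.338/213.390 × 100 = 10.47%.
M(CuFeS₂) = 183.511 g/mol, so wt% Fe = 55.845/183.511 × 100 = 30.43%.
10.47 − 30.43 = -19.96 pp.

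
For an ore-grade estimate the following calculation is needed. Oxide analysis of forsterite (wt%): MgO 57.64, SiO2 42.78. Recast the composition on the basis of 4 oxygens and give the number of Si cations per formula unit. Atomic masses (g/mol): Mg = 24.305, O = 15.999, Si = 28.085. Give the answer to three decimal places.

0.998 Si apfu

MgO: 57.64/40.304 = 1.43013 mol → 1.43013 mol Mg, 1.43013 mol O.
SiO2: 42.78/60.083 = 0.71202 mol → 0.71202 mol Si, 1.42404 mol O.
Total oxygen = 2.85417 mol. Normalization factor = 4/2.85417 = 1.40146.
Si per 4 O = 0.71202 × 1.40146 = 0.998.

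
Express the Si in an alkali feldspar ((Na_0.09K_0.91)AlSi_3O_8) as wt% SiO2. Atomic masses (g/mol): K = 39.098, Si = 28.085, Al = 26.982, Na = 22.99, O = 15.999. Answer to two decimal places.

65.10 wt%

Molar mass of (Na_0.09K_0.91)AlSi_3O_8 = 0.09·22.99 + 0.91·39.098 + 1·26.982 + 3·28.085 + 8·15.999 = 276.877 g/mol.
Each formula unit contains 3 Si, equivalent to 3/1 = 3.0000 mol SiO2.
M(SiO2) = 1×28.085 + 2×15.999 = 60.083 g/mol.
Mass of SiO2 per formula unit = 3.0000 × 60.083 = 180.249 g.
SiO2 wt% = 180.249 / 276.877 × 100 = 65.10%.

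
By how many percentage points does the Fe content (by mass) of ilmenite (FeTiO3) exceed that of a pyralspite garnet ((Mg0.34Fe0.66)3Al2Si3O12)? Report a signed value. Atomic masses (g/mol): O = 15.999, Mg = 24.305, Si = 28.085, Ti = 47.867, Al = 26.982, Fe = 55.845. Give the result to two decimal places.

First mineral: 55.845 g Fe in 151.709 g formula = 36.81 wt% Fe.
Second mineral: 110.573 g Fe in 465.571 g formula = 23.75 wt% Fe.
36.81% − 23.75% gives a difference of 13.06 percentage points.

13.06 percentage points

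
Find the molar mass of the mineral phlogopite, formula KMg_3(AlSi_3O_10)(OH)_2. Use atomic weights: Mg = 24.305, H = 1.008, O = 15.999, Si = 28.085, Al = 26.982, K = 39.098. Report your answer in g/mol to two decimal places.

The formula mass is the sum 1×39.098 + 3×24.305 + 1×26.982 + 3×28.085 + 12×15.999 + 2×1.008.

417.25 g/mol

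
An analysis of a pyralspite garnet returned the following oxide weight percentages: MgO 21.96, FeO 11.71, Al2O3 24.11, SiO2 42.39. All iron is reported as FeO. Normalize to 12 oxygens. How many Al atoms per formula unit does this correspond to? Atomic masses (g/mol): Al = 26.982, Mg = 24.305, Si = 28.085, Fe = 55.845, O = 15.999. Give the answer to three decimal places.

2.007 Al apfu

21.96 wt% MgO ÷ 40.304 g/mol = 0.54486 mol, giving 0.54486 Mg and 0.54486 O.
11.71 wt% FeO ÷ 71.844 g/mol = 0.16299 mol, giving 0.16299 Fe and 0.16299 O.
24.11 wt% Al2O3 ÷ 101.961 g/mol = 0.23646 mol, giving 0.47292 Al and 0.70938 O.
42.39 wt% SiO2 ÷ 60.083 g/mol = 0.70552 mol, giving 0.70552 Si and 1.41104 O.
Oxygen sums to 2.82827; scaling by 12/2.82827 = 4.24288 puts the formula on 12 O.
Al: 0.47292 × 4.24288 = 2.007 atoms per formula unit.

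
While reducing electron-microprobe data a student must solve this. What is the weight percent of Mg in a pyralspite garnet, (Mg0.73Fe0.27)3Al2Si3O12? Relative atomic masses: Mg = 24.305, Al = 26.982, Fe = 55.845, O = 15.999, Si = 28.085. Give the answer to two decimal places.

M((Mg0.73Fe0.27)3Al2Si3O12) = 428.669 g/mol.
Mg contributes 2.19 × 24.305 = 53.228 g per mole.
53.228/428.669 = 0.1242 → 12.42%.

12.42 weight percent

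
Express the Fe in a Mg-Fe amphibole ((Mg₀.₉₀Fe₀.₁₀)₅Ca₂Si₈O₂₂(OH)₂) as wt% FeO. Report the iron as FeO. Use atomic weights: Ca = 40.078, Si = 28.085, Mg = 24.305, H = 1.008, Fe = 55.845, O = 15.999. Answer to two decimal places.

4.34 wt%

Formula mass = 828.123 g/mol.
0.50 Fe → 0.5000 mol FeO per formula unit; M(FeO) = 71.844, so FeO mass = 35.922 g.
35.922/828.123 × 100 = 4.34 wt%.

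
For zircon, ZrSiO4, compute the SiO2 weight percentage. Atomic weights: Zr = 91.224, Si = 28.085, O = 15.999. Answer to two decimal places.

Molar mass of ZrSiO4 = 1*91.224 + 1*28.085 + 4*15.999 = 183.305 g/mol.
Each formula unit contains 1 Si, equivalent to 1/1 = 1.0000 mol SiO2.
M(SiO2) = 1×28.085 + 2×15.999 = 60.083 g/mol.
Mass of SiO2 per formula unit = 1.0000 × 60.083 = 60.083 g.
SiO2 wt% = 60.083 / 183.305 × 100 = 32.78%.

32.78 wt%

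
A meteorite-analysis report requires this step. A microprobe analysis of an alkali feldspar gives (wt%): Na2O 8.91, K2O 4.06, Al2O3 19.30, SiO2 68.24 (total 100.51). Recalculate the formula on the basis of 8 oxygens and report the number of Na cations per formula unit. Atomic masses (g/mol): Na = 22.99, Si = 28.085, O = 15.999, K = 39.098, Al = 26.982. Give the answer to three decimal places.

8.91 wt% Na2O ÷ 61.979 g/mol = 0.14376 mol, giving 0.28752 Na and 0.14376 O.
4.06 wt% K2O ÷ 94.195 g/mol = 0.04310 mol, giving 0.08620 K and 0.04310 O.
19.30 wt% Al2O3 ÷ 101.961 g/mol = 0.18929 mol, giving 0.37858 Al and 0.56787 O.
68.24 wt% SiO2 ÷ 60.083 g/mol = 1.13576 mol, giving 1.13576 Si and 2.27152 O.
Oxygen sums to 3.02625; scaling by 8/3.02625 = 2.64354 puts the formula on 8 O.
Na: 0.28752 × 2.64354 = 0.760 atoms per formula unit.

0.760 Na apfu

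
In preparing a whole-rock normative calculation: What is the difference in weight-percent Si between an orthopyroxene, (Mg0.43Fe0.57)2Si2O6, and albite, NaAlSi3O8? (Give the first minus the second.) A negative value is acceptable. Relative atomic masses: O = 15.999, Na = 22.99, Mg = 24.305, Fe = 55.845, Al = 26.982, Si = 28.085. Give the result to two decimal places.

Si in (Mg0.43Fe0.57)2Si2O6: molar mass 236.730 g/mol; 2×28.085 = 56.170 g → 23.73 wt%.
Si in NaAlSi3O8: molar mass 262.219 g/mol; 3×28.085 = 84.255 g → 32.13 wt%.
Difference = 23.73 − 32.13 = -8.40 percentage points.

-8.40 percentage points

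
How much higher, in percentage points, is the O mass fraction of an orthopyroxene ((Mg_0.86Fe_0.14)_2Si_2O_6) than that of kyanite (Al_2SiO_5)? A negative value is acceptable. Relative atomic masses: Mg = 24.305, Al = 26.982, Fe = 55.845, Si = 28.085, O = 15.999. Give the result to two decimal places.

M((Mg_0.86Fe_0.14)_2Si_2O_6) = 209.605 g/mol, so wt% O = 95.994/209.605 × 100 = 45.80%.
M(Al_2SiO_5) = 162.044 g/mol, so wt% O = 79.995/162.044 × 100 = 49.37%.
45.80 − 49.37 = -3.57 pp.

-3.57 percentage points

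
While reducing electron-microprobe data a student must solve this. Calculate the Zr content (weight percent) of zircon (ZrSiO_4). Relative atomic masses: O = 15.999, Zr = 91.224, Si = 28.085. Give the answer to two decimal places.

49.77 weight percent

Molar mass of ZrSiO_4: 1×91.224 + 1×28.085 + 4×15.999 = 183.305 g/mol.
Mass of Zr per formula unit: 1 × 91.224 = 91.224 g.
Weight fraction Zr = 91.224 / 183.305 = 0.4977.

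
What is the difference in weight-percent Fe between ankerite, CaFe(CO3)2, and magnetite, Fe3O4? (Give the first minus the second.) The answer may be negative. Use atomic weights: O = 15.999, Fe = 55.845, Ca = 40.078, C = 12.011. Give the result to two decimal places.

First mineral: 55.845 g Fe in 215.939 g formula = 25.86 wt% Fe.
Second mineral: 167.535 g Fe in 231.531 g formula = 72.36 wt% Fe.
25.86% − 72.36% gives a difference of -46.50 percentage points.

-46.50 percentage points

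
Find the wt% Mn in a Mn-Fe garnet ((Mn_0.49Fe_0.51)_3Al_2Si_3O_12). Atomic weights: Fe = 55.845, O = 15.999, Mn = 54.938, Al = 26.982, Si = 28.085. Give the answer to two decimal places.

Formula mass = 1.47*54.938 + 1.53*55.845 + 2*26.982 + 3*28.085 + 12*15.999 = 496.409 g/mol, of which 80.759 g is Mn.
So Mn makes up 80.759/496.409 = 0.1627 of the mass, i.e. 16.27%.

16.27 weight percent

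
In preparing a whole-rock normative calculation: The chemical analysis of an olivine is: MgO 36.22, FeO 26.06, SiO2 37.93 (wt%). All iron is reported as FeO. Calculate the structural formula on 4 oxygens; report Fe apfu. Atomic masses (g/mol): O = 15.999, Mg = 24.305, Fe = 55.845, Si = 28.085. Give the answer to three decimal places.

36.22 wt% MgO ÷ 40.304 g/mol = 0.89867 mol, giving 0.89867 Mg and 0.89867 O.
26.06 wt% FeO ÷ 71.844 g/mol = 0.36273 mol, giving 0.36273 Fe and 0.36273 O.
37.93 wt% SiO2 ÷ 60.083 g/mol = 0.63129 mol, giving 0.63129 Si and 1.26258 O.
Oxygen sums to 2.52398; scaling by 4/2.52398 = 1.58480 puts the formula on 4 O.
Fe: 0.36273 × 1.58480 = 0.575 atoms per formula unit.

0.575 Fe apfu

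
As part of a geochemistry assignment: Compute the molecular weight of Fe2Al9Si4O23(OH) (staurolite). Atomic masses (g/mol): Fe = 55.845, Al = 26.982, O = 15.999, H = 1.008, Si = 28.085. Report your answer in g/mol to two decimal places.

851.85 g/mol

Fe: 2 × 55.845 = 111.6900
Al: 9 × 26.982 = 242.8380
Si: 4 × 28.085 = 112.3400
O: 24 × 15.999 = 383.9760
H: 1 × 1.008 = 1.0080
Summing the contributions gives the formula mass.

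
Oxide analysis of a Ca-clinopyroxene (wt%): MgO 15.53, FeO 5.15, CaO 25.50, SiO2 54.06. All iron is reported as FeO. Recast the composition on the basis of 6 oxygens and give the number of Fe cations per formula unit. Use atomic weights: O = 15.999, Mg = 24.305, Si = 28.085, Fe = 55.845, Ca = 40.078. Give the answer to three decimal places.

0.159 Fe apfu

MgO (M=40.304): mol = 0.38532; Mg = 0.38532, O = 0.38532.
FeO (M=71.844): mol = 0.07168; Fe = 0.07168, O = 0.07168.
CaO (M=56.077): mol = 0.45473; Ca = 0.45473, O = 0.45473.
SiO2 (M=60.083): mol = 0.89976; Si = 0.89976, O = 1.79952.
ΣO = 2.71125; factor = 6/ΣO = 2.21300.
Fe apfu = 0.07168 × 2.21300 = 0.159.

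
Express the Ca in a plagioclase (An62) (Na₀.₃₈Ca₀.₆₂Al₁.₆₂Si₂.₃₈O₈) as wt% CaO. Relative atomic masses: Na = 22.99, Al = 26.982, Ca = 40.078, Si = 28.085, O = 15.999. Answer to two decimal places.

Molar mass of Na₀.₃₈Ca₀.₆₂Al₁.₆₂Si₂.₃₈O₈ = 0.38×22.99 + 0.62×40.078 + 1.62×26.982 + 2.38×28.085 + 8×15.999 = 272.130 g/mol.
Each formula unit contains 0.62 Ca, equivalent to 0.62/1 = 0.6200 mol CaO.
M(CaO) = 1×40.078 + 1×15.999 = 56.077 g/mol.
Mass of CaO per formula unit = 0.6200 × 56.077 = 34.768 g.
CaO wt% = 34.768 / 272.130 × 100 = 12.78%.

12.78 wt%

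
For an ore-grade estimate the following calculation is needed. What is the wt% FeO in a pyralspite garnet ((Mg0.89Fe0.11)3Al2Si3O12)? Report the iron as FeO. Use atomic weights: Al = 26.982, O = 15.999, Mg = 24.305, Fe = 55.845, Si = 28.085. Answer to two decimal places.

Formula mass = 413.530 g/mol.
0.33 Fe → 0.3300 mol FeO per formula unit; M(FeO) = 71.844, so FeO mass = 23.709 g.
23.709/413.530 × 100 = 5.73 wt%.

5.73 wt%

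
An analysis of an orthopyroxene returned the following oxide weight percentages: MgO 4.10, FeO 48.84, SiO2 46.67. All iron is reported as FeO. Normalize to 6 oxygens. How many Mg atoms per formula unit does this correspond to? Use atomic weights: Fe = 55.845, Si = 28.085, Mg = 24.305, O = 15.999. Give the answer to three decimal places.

MgO (M=40.304): mol = 0.10173; Mg = 0.10173, O = 0.10173.
FeO (M=71.844): mol = 0.67981; Fe = 0.67981, O = 0.67981.
SiO2 (M=60.083): mol = 0.77676; Si = 0.77676, O = 1.55352.
ΣO = 2.33506; factor = 6/ΣO = 2.56953.
Mg apfu = 0.10173 × 2.56953 = 0.261.

0.261 Mg apfu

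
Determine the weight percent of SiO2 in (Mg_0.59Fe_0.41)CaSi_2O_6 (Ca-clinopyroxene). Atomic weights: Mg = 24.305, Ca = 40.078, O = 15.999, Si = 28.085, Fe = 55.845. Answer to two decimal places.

M((Mg_0.59Fe_0.41)CaSi_2O_6) = 229.478 g/mol; M(SiO2) = 60.083 g/mol.
Moles SiO2 per formula unit = 2 Si ÷ 1 = 2.0000.
SiO2 fraction = (2.0000 × 60.083) / 229.478 = 120.166/229.478 = 0.5236.

52.36 wt%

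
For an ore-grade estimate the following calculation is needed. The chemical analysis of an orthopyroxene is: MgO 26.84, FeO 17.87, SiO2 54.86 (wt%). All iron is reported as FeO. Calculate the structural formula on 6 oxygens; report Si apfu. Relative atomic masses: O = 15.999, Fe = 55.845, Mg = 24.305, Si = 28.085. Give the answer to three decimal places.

1.999 Si apfu

MgO (M=40.304): mol = 0.66594; Mg = 0.66594, O = 0.66594.
FeO (M=71.844): mol = 0.24873; Fe = 0.24873, O = 0.24873.
SiO2 (M=60.083): mol = 0.91307; Si = 0.91307, O = 1.82614.
ΣO = 2.74081; factor = 6/ΣO = 2.18913.
Si apfu = 0.91307 × 2.18913 = 1.999.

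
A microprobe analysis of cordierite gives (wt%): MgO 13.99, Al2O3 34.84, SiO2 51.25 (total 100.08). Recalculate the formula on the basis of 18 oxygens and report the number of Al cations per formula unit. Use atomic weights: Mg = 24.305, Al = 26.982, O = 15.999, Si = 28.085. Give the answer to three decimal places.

MgO: 13.99/40.304 = 0.34711 mol → 0.34711 mol Mg, 0.34711 mol O.
Al2O3: 34.84/101.961 = 0.34170 mol → 0.68340 mol Al, 1.02510 mol O.
SiO2: 51.25/60.083 = 0.85299 mol → 0.85299 mol Si, 1.70598 mol O.
Total oxygen = 3.07819 mol. Normalization factor = 18/3.07819 = 5.84759.
Al per 18 O = 0.68340 × 5.84759 = 3.996.

3.996 Al apfu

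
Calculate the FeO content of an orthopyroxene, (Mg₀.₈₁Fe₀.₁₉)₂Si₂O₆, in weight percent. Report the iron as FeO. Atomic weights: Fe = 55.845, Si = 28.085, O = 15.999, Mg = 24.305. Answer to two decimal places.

12.83 wt%

Formula mass = 212.759 g/mol.
0.38 Fe → 0.3800 mol FeO per formula unit; M(FeO) = 71.844, so FeO mass = 27.301 g.
27.301/212.759 × 100 = 12.83 wt%.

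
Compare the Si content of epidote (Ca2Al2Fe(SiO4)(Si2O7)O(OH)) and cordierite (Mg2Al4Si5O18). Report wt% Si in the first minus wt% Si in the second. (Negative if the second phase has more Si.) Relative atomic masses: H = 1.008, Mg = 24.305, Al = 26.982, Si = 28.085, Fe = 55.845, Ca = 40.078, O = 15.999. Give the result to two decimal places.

-6.57 percentage points

M(Ca2Al2Fe(SiO4)(Si2O7)O(OH)) = 483.215 g/mol, so wt% Si = 84.255/483.215 × 100 = 17.44%.
M(Mg2Al4Si5O18) = 584.945 g/mol, so wt% Si = 140.425/584.945 × 100 = 24.01%.
17.44 − 24.01 = -6.57 pp.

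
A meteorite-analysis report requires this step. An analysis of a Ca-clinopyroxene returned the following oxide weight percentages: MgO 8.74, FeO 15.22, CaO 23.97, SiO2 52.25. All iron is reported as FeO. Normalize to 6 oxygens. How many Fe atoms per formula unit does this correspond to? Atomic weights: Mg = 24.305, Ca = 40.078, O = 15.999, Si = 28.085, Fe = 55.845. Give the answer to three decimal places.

MgO (M=40.304): mol = 0.21685; Mg = 0.21685, O = 0.21685.
FeO (M=71.844): mol = 0.21185; Fe = 0.21185, O = 0.21185.
CaO (M=56.077): mol = 0.42745; Ca = 0.42745, O = 0.42745.
SiO2 (M=60.083): mol = 0.86963; Si = 0.86963, O = 1.73926.
ΣO = 2.59541; factor = 6/ΣO = 2.31177.
Fe apfu = 0.21185 × 2.31177 = 0.490.

0.490 Fe apfu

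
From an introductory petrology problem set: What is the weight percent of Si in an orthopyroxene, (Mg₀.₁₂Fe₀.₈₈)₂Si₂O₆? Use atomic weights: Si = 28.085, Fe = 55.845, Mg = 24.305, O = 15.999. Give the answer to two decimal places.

Formula mass = 0.24*24.305 + 1.76*55.845 + 2*28.085 + 6*15.999 = 256.284 g/mol, of which 56.170 g is Si.
So Si makes up 56.170/256.284 = 0.2192 of the mass, i.e. 21.92%.

21.92 wt%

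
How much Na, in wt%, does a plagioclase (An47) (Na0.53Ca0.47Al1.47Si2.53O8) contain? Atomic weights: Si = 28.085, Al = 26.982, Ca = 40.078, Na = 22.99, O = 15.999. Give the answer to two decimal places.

4.52 wt%

Molar mass of Na0.53Ca0.47Al1.47Si2.53O8: 0.53×22.99 + 0.47×40.078 + 1.47×26.982 + 2.53×28.085 + 8×15.999 = 269.732 g/mol.
Mass of Na per formula unit: 0.53 × 22.99 = 12.185 g.
Weight fraction Na = 12.185 / 269.732 = 0.0452.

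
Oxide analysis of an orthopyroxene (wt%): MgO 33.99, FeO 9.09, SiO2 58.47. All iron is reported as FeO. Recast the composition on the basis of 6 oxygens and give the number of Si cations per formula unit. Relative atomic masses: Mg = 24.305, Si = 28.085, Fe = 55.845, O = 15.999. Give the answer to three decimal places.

MgO (M=40.304): mol = 0.84334; Mg = 0.84334, O = 0.84334.
FeO (M=71.844): mol = 0.12652; Fe = 0.12652, O = 0.12652.
SiO2 (M=60.083): mol = 0.97315; Si = 0.97315, O = 1.94630.
ΣO = 2.91616; factor = 6/ΣO = 2.05750.
Si apfu = 0.97315 × 2.05750 = 2.002.

2.002 Si apfu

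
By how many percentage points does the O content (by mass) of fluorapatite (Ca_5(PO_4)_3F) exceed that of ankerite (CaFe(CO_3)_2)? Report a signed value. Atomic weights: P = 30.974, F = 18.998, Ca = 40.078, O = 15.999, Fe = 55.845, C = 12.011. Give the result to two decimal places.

M(Ca_5(PO_4)_3F) = 504.298 g/mol, so wt% O = 191.988/504.298 × 100 = 38.07%.
M(CaFe(CO_3)_2) = 215.939 g/mol, so wt% O = 95.994/215.939 × 100 = 44.45%.
38.07 − 44.45 = -6.38 pp.

-6.38 percentage points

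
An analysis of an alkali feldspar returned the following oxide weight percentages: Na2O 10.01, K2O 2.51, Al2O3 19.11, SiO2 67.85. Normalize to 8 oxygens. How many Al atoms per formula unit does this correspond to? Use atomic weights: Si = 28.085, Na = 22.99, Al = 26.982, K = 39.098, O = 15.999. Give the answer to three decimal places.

10.01 wt% Na2O ÷ 61.979 g/mol = 0.16151 mol, giving 0.32302 Na and 0.16151 O.
2.51 wt% K2O ÷ 94.195 g/mol = 0.02665 mol, giving 0.05330 K and 0.02665 O.
19.11 wt% Al2O3 ÷ 101.961 g/mol = 0.18742 mol, giving 0.37484 Al and 0.56226 O.
67.85 wt% SiO2 ÷ 60.083 g/mol = 1.12927 mol, giving 1.12927 Si and 2.25854 O.
Oxygen sums to 3.00896; scaling by 8/3.00896 = 2.65873 puts the formula on 8 O.
Al: 0.37484 × 2.65873 = 0.997 atoms per formula unit.

0.997 Al apfu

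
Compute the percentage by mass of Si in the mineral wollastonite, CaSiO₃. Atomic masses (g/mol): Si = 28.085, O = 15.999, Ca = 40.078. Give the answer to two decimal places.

M(CaSiO₃) = 116.160 g/mol.
Si contributes 1 × 28.085 = 28.085 g per mole.
28.085/116.160 = 0.2418 → 24.18%.

24.18 wt%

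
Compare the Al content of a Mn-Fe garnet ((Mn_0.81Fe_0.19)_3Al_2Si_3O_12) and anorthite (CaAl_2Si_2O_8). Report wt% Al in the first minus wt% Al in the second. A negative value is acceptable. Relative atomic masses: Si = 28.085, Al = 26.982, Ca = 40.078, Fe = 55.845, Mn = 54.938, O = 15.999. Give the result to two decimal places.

Al in (Mn_0.81Fe_0.19)_3Al_2Si_3O_12: molar mass 495.538 g/mol; 2×26.982 = 53.964 g → 10.89 wt%.
Al in CaAl_2Si_2O_8: molar mass 278.204 g/mol; 2×26.982 = 53.964 g → 19.40 wt%.
Difference = 10.89 − 19.40 = -8.51 percentage points.

-8.51 percentage points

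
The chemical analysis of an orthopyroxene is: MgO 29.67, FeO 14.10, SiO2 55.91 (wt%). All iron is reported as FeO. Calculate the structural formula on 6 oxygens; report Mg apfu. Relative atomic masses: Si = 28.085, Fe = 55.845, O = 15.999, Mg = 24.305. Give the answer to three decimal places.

1.581 Mg apfu

MgO (M=40.304): mol = 0.73616; Mg = 0.73616, O = 0.73616.
FeO (M=71.844): mol = 0.19626; Fe = 0.19626, O = 0.19626.
SiO2 (M=60.083): mol = 0.93055; Si = 0.93055, O = 1.86110.
ΣO = 2.79352; factor = 6/ΣO = 2.14783.
Mg apfu = 0.73616 × 2.14783 = 1.581.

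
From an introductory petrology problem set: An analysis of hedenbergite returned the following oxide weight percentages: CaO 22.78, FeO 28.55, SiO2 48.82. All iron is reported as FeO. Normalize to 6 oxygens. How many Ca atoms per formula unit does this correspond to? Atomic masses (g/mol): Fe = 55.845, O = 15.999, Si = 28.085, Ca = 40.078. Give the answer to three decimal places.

CaO (M=56.077): mol = 0.40623; Ca = 0.40623, O = 0.40623.
FeO (M=71.844): mol = 0.39739; Fe = 0.39739, O = 0.39739.
SiO2 (M=60.083): mol = 0.81254; Si = 0.81254, O = 1.62508.
ΣO = 2.42870; factor = 6/ΣO = 2.47046.
Ca apfu = 0.40623 × 2.47046 = 1.004.

1.004 Ca apfu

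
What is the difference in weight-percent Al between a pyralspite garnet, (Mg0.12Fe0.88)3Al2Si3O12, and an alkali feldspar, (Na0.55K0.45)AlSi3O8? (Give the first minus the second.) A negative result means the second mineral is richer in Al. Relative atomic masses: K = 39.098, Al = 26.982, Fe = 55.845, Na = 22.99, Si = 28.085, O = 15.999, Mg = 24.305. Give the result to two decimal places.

Al in (Mg0.12Fe0.88)3Al2Si3O12: molar mass 486.388 g/mol; 2×26.982 = 53.964 g → 11.09 wt%.
Al in (Na0.55K0.45)AlSi3O8: molar mass 269.468 g/mol; 1×26.982 = 26.982 g → 10.01 wt%.
Difference = 11.09 − 10.01 = 1.08 percentage points.

1.08 percentage points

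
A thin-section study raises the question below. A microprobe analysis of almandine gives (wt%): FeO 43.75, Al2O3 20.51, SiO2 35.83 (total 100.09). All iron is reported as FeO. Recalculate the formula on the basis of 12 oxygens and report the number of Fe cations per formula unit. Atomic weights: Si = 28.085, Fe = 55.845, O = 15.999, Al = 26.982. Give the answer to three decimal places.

3.038 Fe apfu

43.75 wt% FeO ÷ 71.844 g/mol = 0.60896 mol, giving 0.60896 Fe and 0.60896 O.
20.51 wt% Al2O3 ÷ 101.961 g/mol = 0.20116 mol, giving 0.40232 Al and 0.60348 O.
35.83 wt% SiO2 ÷ 60.083 g/mol = 0.59634 mol, giving 0.59634 Si and 1.19268 O.
Oxygen sums to 2.40512; scaling by 12/2.40512 = 4.98936 puts the formula on 12 O.
Fe: 0.60896 × 4.98936 = 3.038 atoms per formula unit.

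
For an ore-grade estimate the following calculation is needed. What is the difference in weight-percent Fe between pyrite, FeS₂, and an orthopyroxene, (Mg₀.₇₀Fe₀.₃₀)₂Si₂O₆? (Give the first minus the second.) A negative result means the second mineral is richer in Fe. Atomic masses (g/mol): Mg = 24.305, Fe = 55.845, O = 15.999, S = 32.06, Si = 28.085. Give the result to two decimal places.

31.30 percentage points

M(FeS₂) = 119.965 g/mol, so wt% Fe = 55.845/119.965 × 100 = 46.55%.
M((Mg₀.₇₀Fe₀.₃₀)₂Si₂O₆) = 219.698 g/mol, so wt% Fe = 33.507/219.698 × 100 = 15.25%.
46.55 − 15.25 = 31.30 pp.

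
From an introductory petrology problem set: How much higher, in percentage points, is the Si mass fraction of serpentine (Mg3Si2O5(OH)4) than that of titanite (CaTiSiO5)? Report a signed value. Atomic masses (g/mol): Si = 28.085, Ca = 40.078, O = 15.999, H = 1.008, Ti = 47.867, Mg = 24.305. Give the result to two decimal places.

First mineral: 56.170 g Si in 277.108 g formula = 20.27 wt% Si.
Second mineral: 28.085 g Si in 196.025 g formula = 14.33 wt% Si.
20.27% − 14.33% gives a difference of 5.94 percentage points.

5.94 percentage points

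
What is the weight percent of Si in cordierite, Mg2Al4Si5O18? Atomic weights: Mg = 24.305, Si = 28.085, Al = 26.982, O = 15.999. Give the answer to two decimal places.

Formula mass = 2·24.305 + 4·26.982 + 5·28.085 + 18·15.999 = 584.945 g/mol, of which 140.425 g is Si.
So Si makes up 140.425/584.945 = 0.2401 of the mass, i.e. 24.01%.

24.01 mass %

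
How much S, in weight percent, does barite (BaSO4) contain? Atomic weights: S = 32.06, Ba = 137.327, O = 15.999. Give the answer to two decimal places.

13.74 weight percent

M(BaSO4) = 233.383 g/mol.
S contributes 1 × 32.06 = 32.060 g per mole.
32.060/233.383 = 0.1374 → 13.74%.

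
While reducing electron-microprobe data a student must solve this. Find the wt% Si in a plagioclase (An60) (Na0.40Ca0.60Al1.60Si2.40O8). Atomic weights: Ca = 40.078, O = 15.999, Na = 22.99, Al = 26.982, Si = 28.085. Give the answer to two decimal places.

Formula mass = 0.40·22.99 + 0.60·40.078 + 1.60·26.982 + 2.40·28.085 + 8·15.999 = 271.810 g/mol, of which 67.404 g is Si.
So Si makes up 67.404/271.810 = 0.2480 of the mass, i.e. 24.80%.

24.80 wt%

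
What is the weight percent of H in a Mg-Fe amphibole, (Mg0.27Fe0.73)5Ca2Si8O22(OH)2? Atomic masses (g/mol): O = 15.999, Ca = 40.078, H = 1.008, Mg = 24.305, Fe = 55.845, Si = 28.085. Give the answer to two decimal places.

0.22 weight percent

Molar mass of (Mg0.27Fe0.73)5Ca2Si8O22(OH)2: 1.35*24.305 + 3.65*55.845 + 2*40.078 + 8*28.085 + 24*15.999 + 2*1.008 = 927.474 g/mol.
Mass of H per formula unit: 2 × 1.008 = 2.016 g.
Weight fraction H = 2.016 / 927.474 = 0.0022.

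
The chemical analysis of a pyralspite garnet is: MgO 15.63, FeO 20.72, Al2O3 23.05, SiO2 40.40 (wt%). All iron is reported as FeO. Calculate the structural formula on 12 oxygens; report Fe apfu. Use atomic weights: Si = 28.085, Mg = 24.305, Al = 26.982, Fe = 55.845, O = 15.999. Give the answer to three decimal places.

1.282 Fe apfu

15.63 wt% MgO ÷ 40.304 g/mol = 0.38780 mol, giving 0.38780 Mg and 0.38780 O.
20.72 wt% FeO ÷ 71.844 g/mol = 0.28840 mol, giving 0.28840 Fe and 0.28840 O.
23.05 wt% Al2O3 ÷ 101.961 g/mol = 0.22607 mol, giving 0.45214 Al and 0.67821 O.
40.40 wt% SiO2 ÷ 60.083 g/mol = 0.67240 mol, giving 0.67240 Si and 1.34480 O.
Oxygen sums to 2.69921; scaling by 12/2.69921 = 4.44575 puts the formula on 12 O.
Fe: 0.28840 × 4.44575 = 1.282 atoms per formula unit.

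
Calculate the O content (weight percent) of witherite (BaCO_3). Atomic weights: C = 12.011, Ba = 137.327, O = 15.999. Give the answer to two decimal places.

24.32 weight percent

M(BaCO_3) = 197.335 g/mol.
O contributes 3 × 15.999 = 47.997 g per mole.
47.997/197.335 = 0.2432 → 24.32%.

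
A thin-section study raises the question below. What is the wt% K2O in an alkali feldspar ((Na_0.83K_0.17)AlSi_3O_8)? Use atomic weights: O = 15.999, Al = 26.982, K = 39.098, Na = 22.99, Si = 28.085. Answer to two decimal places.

3.02 wt%

M((Na_0.83K_0.17)AlSi_3O_8) = 264.957 g/mol; M(K2O) = 94.195 g/mol.
Moles K2O per formula unit = 0.17 K ÷ 2 = 0.0850.
K2O fraction = (0.0850 × 94.195) / 264.957 = 8.007/264.957 = 0.0302.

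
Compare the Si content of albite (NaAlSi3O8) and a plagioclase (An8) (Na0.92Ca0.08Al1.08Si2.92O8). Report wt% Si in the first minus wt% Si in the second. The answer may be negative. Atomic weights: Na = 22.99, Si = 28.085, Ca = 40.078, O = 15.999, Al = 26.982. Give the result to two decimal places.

Si in NaAlSi3O8: molar mass 262.219 g/mol; 3×28.085 = 84.255 g → 32.13 wt%.
Si in Na0.92Ca0.08Al1.08Si2.92O8: molar mass 263.498 g/mol; 2.92×28.085 = 82.008 g → 31.12 wt%.
Difference = 32.13 − 31.12 = 1.01 percentage points.

1.01 percentage points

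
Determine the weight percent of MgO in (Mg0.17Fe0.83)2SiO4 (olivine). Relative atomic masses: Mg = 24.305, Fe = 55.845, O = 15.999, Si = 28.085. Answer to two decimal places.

M((Mg0.17Fe0.83)2SiO4) = 193.047 g/mol; M(MgO) = 40.304 g/mol.
Moles MgO per formula unit = 0.34 Mg ÷ 1 = 0.3400.
MgO fraction = (0.3400 × 40.304) / 193.047 = 13.703/193.047 = 0.0710.

7.10 wt%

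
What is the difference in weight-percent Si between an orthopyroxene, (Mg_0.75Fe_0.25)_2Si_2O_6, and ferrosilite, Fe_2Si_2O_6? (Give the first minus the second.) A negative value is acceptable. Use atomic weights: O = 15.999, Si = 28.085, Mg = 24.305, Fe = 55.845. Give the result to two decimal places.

4.65 percentage points

Si in (Mg_0.75Fe_0.25)_2Si_2O_6: molar mass 216.544 g/mol; 2×28.085 = 56.170 g → 25.94 wt%.
Si in Fe_2Si_2O_6: molar mass 263.854 g/mol; 2×28.085 = 56.170 g → 21.29 wt%.
Difference = 25.94 − 21.29 = 4.65 percentage points.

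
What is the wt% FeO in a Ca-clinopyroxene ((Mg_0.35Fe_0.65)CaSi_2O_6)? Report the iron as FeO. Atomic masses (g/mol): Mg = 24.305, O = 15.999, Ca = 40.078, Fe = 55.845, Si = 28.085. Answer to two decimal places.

19.70 wt%

Molar mass of (Mg_0.35Fe_0.65)CaSi_2O_6 = 0.35×24.305 + 0.65×55.845 + 1×40.078 + 2×28.085 + 6×15.999 = 237.048 g/mol.
Each formula unit contains 0.65 Fe, equivalent to 0.65/1 = 0.6500 mol FeO.
M(FeO) = 1×55.845 + 1×15.999 = 71.844 g/mol.
Mass of FeO per formula unit = 0.6500 × 71.844 = 46.699 g.
FeO wt% = 46.699 / 237.048 × 100 = 19.70%.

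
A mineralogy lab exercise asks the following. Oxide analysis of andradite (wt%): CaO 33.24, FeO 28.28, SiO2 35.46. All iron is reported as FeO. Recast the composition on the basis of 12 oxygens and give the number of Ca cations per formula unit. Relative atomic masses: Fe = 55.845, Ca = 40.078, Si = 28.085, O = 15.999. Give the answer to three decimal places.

3.283 Ca apfu

CaO: 33.24/56.077 = 0.59276 mol → 0.59276 mol Ca, 0.59276 mol O.
FeO: 28.28/71.844 = 0.39363 mol → 0.39363 mol Fe, 0.39363 mol O.
SiO2: 35.46/60.083 = 0.59018 mol → 0.59018 mol Si, 1.18036 mol O.
Total oxygen = 2.16675 mol. Normalization factor = 12/2.16675 = 5.53825.
Ca per 12 O = 0.59276 × 5.53825 = 3.283.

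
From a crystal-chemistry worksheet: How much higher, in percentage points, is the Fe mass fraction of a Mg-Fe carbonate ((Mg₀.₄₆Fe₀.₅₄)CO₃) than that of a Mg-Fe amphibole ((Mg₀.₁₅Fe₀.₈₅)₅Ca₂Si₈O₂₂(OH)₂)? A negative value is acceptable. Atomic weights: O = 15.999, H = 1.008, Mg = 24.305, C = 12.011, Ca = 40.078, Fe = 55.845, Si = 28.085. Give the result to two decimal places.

Fe in (Mg₀.₄₆Fe₀.₅₄)CO₃: molar mass 101.345 g/mol; 0.54×55.845 = 30.156 g → 29.76 wt%.
Fe in (Mg₀.₁₅Fe₀.₈₅)₅Ca₂Si₈O₂₂(OH)₂: molar mass 946.398 g/mol; 4.25×55.845 = 237.341 g → 25.08 wt%.
Difference = 29.76 − 25.08 = 4.68 percentage points.

4.68 percentage points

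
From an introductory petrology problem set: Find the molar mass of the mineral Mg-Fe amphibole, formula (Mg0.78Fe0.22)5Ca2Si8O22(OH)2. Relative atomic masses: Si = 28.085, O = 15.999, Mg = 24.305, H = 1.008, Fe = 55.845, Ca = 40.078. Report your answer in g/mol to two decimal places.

847.05 g/mol

Mg: 3.90 × 24.305 = 94.7895
Fe: 1.10 × 55.845 = 61.4295
Ca: 2 × 40.078 = 80.1560
Si: 8 × 28.085 = 224.6800
O: 24 × 15.999 = 383.9760
H: 2 × 1.008 = 2.0160
Summing the contributions gives the formula mass.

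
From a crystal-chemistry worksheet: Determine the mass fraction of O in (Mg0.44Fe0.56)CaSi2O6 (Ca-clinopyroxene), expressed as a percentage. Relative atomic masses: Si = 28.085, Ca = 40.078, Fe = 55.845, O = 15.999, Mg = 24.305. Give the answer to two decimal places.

40.99 wt%

Molar mass of (Mg0.44Fe0.56)CaSi2O6: 0.44·24.305 + 0.56·55.845 + 1·40.078 + 2·28.085 + 6·15.999 = 234.209 g/mol.
Mass of O per formula unit: 6 × 15.999 = 95.994 g.
Weight fraction O = 95.994 / 234.209 = 0.4099.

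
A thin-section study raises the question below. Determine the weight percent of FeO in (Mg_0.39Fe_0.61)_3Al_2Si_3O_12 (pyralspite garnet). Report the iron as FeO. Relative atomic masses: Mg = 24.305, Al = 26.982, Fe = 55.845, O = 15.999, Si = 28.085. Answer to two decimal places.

28.53 wt%

M((Mg_0.39Fe_0.61)_3Al_2Si_3O_12) = 460.840 g/mol; M(FeO) = 71.844 g/mol.
Moles FeO per formula unit = 1.83 Fe ÷ 1 = 1.8300.
FeO fraction = (1.8300 × 71.844) / 460.840 = 131.475/460.840 = 0.2853.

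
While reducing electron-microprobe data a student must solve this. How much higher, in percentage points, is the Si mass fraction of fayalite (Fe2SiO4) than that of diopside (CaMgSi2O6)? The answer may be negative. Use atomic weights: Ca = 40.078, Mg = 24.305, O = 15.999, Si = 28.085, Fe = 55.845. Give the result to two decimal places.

-12.16 percentage points

First mineral: 28.085 g Si in 203.771 g formula = 13.78 wt% Si.
Second mineral: 56.170 g Si in 216.547 g formula = 25.94 wt% Si.
13.78% − 25.94% gives a difference of -12.16 percentage points.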